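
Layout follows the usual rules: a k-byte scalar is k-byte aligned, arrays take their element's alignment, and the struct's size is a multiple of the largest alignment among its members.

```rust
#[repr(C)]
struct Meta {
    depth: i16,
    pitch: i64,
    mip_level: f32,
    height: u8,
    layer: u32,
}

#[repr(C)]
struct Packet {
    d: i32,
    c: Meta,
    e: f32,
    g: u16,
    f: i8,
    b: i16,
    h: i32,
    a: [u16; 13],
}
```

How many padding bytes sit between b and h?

Meta: depth at 0 (size 2, align 2) → ends 2; pad 6 to align 8 for pitch; pitch at 8 (size 8, align 8) → ends 16; mip_level at 16 (size 4, align 4) → ends 20; height at 20 (size 1, align 1) → ends 21; pad 3 to align 4 for layer; layer at 24 (size 4, align 4) → ends 28; tail pad 4 to reach multiple of 8; total 32 bytes, alignment 8
d at 0 (size 4, align 4) → ends 4
pad 4 to align 8 for c
c at 8 (size 32, align 8) → ends 40
e at 40 (size 4, align 4) → ends 44
g at 44 (size 2, align 2) → ends 46
f at 46 (size 1, align 1) → ends 47
pad 1 to align 2 for b
b at 48 (size 2, align 2) → ends 50
pad 2 to align 4 for h
h at 52 (size 4, align 4) → ends 56

2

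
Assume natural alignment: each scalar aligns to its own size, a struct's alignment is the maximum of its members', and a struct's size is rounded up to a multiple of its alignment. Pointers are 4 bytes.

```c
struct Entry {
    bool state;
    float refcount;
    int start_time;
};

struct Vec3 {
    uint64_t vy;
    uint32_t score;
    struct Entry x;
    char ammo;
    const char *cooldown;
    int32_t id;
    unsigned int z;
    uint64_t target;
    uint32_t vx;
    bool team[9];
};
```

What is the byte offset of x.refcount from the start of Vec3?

16

Entry: 0..1  state  (1B, 1-aligned); 1..4  -- padding (3B); 4..8  refcount  (4B, 4-aligned); 8..12  start_time  (4B, 4-aligned); sizeof = 12, alignof = 4
0..8  vy  (8B, 8-aligned)
8..12  score  (4B, 4-aligned)
12..24  x  (12B, 4-aligned)
within Entry: refcount at 4
12 + 4 = 16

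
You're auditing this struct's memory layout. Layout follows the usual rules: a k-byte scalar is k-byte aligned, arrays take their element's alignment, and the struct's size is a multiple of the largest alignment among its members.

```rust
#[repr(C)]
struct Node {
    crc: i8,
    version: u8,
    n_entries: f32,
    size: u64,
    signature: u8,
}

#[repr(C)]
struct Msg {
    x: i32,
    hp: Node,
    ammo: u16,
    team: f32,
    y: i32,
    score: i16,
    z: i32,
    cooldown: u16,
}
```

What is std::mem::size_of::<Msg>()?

Node: @0: crc [1B, align 1] → 1; @1: version [1B, align 1] → 2; +2 pad (align 4); @4: n_entries [4B, align 4] → 8; @8: size [8B, align 8] → 16; @16: signature [1B, align 1] → 17; +7 tail pad (align 8); size 24, align 8
@0: x [4B, align 4] → 4
+4 pad (align 8)
@8: hp [24B, align 8] → 32
@32: ammo [2B, align 2] → 34
+2 pad (align 4)
@36: team [4B, align 4] → 40
@40: y [4B, align 4] → 44
@44: score [2B, align 2] → 46
+2 pad (align 4)
@48: z [4B, align 4] → 52
@52: cooldown [2B, align 2] → 54
+2 tail pad (align 8)
size 56, align 8

56 bytes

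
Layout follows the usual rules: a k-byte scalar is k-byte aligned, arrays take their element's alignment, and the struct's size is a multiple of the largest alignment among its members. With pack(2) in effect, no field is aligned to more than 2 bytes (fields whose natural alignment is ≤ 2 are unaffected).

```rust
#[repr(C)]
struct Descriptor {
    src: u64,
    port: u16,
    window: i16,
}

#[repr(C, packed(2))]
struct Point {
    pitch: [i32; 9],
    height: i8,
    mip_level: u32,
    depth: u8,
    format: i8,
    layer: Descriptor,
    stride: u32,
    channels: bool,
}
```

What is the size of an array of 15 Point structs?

Descriptor: src at 0 (size 8, align 8) → ends 8; port at 8 (size 2, align 2) → ends 10; window at 10 (size 2, align 2) → ends 12; tail pad 4 to reach multiple of 8; total 16 bytes, alignment 8
pitch at 0 (size 36, align 2) → ends 36
height at 36 (size 1, align 1) → ends 37
pad 1 to align 2 for mip_level
mip_level at 38 (size 4, align 2) → ends 42
depth at 42 (size 1, align 1) → ends 43
format at 43 (size 1, align 1) → ends 44
layer at 44 (size 16, align 2) → ends 60
stride at 60 (size 4, align 2) → ends 64
channels at 64 (size 1, align 1) → ends 65
tail pad 1 to reach multiple of 2
total 66 bytes, alignment 2
array of 15: 15 × 66 = 990

990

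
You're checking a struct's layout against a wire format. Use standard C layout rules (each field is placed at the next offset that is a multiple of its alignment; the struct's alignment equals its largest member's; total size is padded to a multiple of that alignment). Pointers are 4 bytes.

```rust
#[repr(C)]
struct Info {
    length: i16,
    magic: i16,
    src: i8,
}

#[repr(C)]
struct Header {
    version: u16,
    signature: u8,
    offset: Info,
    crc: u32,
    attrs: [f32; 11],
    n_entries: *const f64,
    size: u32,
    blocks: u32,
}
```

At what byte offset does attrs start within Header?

16

Info: length at 0 (size 2, align 2) → ends 2; magic at 2 (size 2, align 2) → ends 4; src at 4 (size 1, align 1) → ends 5; tail pad 1 to reach multiple of 2; total 6 bytes, alignment 2
version at 0 (size 2, align 2) → ends 2
signature at 2 (size 1, align 1) → ends 3
pad 1 to align 2 for offset
offset at 4 (size 6, align 2) → ends 10
pad 2 to align 4 for crc
crc at 12 (size 4, align 4) → ends 16
attrs at 16 (size 44, align 4) → ends 60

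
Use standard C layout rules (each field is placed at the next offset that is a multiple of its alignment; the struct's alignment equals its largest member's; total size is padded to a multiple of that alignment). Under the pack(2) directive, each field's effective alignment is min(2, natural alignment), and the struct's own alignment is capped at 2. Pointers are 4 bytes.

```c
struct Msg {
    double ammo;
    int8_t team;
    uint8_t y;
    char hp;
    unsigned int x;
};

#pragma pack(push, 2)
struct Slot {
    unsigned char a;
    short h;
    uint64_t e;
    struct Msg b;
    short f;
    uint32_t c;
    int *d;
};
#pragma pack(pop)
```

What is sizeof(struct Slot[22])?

836

Msg: ammo at 0 (size 8, align 8) → ends 8; team at 8 (size 1, align 1) → ends 9; y at 9 (size 1, align 1) → ends 10; hp at 10 (size 1, align 1) → ends 11; pad 1 to align 4 for x; x at 12 (size 4, align 4) → ends 16; total 16 bytes, alignment 8
a at 0 (size 1, align 1) → ends 1
pad 1 to align 2 for h
h at 2 (size 2, align 2) → ends 4
e at 4 (size 8, align 2) → ends 12
b at 12 (size 16, align 2) → ends 28
f at 28 (size 2, align 2) → ends 30
c at 30 (size 4, align 2) → ends 34
d at 34 (size 4, align 2) → ends 38
total 38 bytes, alignment 2
array of 22: 22 × 38 = 836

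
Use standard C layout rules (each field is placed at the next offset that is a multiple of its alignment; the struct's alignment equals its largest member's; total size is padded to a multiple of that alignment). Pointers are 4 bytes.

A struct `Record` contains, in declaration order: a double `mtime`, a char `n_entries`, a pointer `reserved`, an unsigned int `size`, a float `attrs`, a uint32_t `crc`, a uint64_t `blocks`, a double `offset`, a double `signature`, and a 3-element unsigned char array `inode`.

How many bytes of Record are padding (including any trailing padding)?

0..8  mtime  (8B, 8-aligned)
8..9  n_entries  (1B, 1-aligned)
9..12  -- padding (3B)
12..16  reserved  (4B, 4-aligned)
16..20  size  (4B, 4-aligned)
20..24  attrs  (4B, 4-aligned)
24..28  crc  (4B, 4-aligned)
28..32  -- padding (4B)
32..40  blocks  (8B, 8-aligned)
40..48  offset  (8B, 8-aligned)
48..56  signature  (8B, 8-aligned)
56..59  inode  (3B, 1-aligned)
59..64  -- tail padding (5B)
sizeof = 64, alignof = 8
data bytes 52, size 64 → padding 12

12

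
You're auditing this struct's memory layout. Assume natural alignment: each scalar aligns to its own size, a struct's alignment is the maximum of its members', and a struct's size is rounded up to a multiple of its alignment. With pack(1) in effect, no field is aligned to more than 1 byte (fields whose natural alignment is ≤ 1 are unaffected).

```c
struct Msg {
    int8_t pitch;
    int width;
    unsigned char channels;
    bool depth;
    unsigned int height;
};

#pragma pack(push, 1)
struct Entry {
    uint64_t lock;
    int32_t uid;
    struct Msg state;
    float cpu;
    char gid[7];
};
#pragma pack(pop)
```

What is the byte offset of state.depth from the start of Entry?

21

Msg: 0..1  pitch  (1B, 1-aligned); 1..4  -- padding (3B); 4..8  width  (4B, 4-aligned); 8..9  channels  (1B, 1-aligned); 9..10  depth  (1B, 1-aligned); 10..12  -- padding (2B); 12..16  height  (4B, 4-aligned); sizeof = 16, alignof = 4
0..8  lock  (8B, 1-aligned)
8..12  uid  (4B, 1-aligned)
12..28  state  (16B, 1-aligned)
within Msg: depth at 9
12 + 9 = 21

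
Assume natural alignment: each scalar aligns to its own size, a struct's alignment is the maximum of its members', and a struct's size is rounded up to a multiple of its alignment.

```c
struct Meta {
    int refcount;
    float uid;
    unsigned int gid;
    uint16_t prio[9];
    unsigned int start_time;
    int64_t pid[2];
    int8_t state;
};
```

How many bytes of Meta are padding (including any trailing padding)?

0..4  refcount  (4B, 4-aligned)
4..8  uid  (4B, 4-aligned)
8..12  gid  (4B, 4-aligned)
12..30  prio  (18B, 2-aligned)
30..32  -- padding (2B)
32..36  start_time  (4B, 4-aligned)
36..40  -- padding (4B)
40..56  pid  (16B, 8-aligned)
56..57  state  (1B, 1-aligned)
57..64  -- tail padding (7B)
sizeof = 64, alignof = 8
data bytes 51, size 64 → padding 13

13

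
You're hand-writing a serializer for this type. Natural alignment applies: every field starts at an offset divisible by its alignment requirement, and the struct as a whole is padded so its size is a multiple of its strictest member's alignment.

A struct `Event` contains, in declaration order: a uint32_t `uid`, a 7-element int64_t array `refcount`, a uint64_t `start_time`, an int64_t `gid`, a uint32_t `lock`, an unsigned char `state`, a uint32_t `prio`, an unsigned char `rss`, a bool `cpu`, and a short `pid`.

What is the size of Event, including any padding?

96

uid at 0 (size 4, align 4) → ends 4
pad 4 to align 8 for refcount
refcount at 8 (size 56, align 8) → ends 64
start_time at 64 (size 8, align 8) → ends 72
gid at 72 (size 8, align 8) → ends 80
lock at 80 (size 4, align 4) → ends 84
state at 84 (size 1, align 1) → ends 85
pad 3 to align 4 for prio
prio at 88 (size 4, align 4) → ends 92
rss at 92 (size 1, align 1) → ends 93
cpu at 93 (size 1, align 1) → ends 94
pid at 94 (size 2, align 2) → ends 96
total 96 bytes, alignment 8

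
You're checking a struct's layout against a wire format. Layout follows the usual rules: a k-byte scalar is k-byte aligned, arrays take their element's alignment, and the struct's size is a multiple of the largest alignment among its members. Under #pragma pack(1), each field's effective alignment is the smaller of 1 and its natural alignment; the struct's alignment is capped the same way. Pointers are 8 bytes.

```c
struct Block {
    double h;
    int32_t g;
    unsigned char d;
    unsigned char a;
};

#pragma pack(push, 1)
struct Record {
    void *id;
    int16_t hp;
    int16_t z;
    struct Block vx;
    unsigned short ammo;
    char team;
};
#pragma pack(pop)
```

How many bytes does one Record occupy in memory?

31 bytes

Block: h at 0 (size 8, align 8) → ends 8; g at 8 (size 4, align 4) → ends 12; d at 12 (size 1, align 1) → ends 13; a at 13 (size 1, align 1) → ends 14; tail pad 2 to reach multiple of 8; total 16 bytes, alignment 8
id at 0 (size 8, align 1) → ends 8
hp at 8 (size 2, align 1) → ends 10
z at 10 (size 2, align 1) → ends 12
vx at 12 (size 16, align 1) → ends 28
ammo at 28 (size 2, align 1) → ends 30
team at 30 (size 1, align 1) → ends 31
total 31 bytes, alignment 1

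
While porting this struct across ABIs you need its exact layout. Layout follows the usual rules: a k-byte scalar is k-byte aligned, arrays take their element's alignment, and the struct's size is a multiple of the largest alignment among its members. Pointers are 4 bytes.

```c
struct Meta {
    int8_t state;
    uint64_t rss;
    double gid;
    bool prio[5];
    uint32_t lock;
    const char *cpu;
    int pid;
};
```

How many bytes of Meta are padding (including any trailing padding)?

14

state at 0 (size 1, align 1) → ends 1
pad 7 to align 8 for rss
rss at 8 (size 8, align 8) → ends 16
gid at 16 (size 8, align 8) → ends 24
prio at 24 (size 5, align 1) → ends 29
pad 3 to align 4 for lock
lock at 32 (size 4, align 4) → ends 36
cpu at 36 (size 4, align 4) → ends 40
pid at 40 (size 4, align 4) → ends 44
tail pad 4 to reach multiple of 8
total 48 bytes, alignment 8
data bytes 34, size 48 → padding 14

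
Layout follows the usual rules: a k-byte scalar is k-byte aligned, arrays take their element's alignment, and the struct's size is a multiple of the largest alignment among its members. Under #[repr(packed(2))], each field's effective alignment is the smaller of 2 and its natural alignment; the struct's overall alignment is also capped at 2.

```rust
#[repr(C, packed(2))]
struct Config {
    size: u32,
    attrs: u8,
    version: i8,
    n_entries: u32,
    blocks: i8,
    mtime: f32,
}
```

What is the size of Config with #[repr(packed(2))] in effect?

16

size at 0 (size 4, align 2) → ends 4
attrs at 4 (size 1, align 1) → ends 5
version at 5 (size 1, align 1) → ends 6
n_entries at 6 (size 4, align 2) → ends 10
blocks at 10 (size 1, align 1) → ends 11
pad 1 to align 2 for mtime
mtime at 12 (size 4, align 2) → ends 16
total 16 bytes, alignment 2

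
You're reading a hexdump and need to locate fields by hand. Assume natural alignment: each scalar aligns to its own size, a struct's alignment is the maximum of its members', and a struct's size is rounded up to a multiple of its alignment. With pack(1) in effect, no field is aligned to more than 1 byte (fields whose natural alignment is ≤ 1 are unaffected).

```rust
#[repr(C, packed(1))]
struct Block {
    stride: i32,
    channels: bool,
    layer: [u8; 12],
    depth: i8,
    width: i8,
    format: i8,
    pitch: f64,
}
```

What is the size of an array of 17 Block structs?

476

stride at 0 (size 4, align 1) → ends 4
channels at 4 (size 1, align 1) → ends 5
layer at 5 (size 12, align 1) → ends 17
depth at 17 (size 1, align 1) → ends 18
width at 18 (size 1, align 1) → ends 19
format at 19 (size 1, align 1) → ends 20
pitch at 20 (size 8, align 1) → ends 28
total 28 bytes, alignment 1
array of 17: 17 × 28 = 476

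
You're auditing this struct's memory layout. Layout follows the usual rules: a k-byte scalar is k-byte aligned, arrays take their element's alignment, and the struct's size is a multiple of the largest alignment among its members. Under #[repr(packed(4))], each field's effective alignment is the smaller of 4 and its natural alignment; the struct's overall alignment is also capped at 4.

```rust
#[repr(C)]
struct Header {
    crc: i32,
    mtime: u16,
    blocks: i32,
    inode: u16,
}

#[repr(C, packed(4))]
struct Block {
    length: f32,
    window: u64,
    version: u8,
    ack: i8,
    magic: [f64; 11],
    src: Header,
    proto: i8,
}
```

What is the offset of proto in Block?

120

Header: 0..4  crc  (4B, 4-aligned); 4..6  mtime  (2B, 2-aligned); 6..8  -- padding (2B); 8..12  blocks  (4B, 4-aligned); 12..14  inode  (2B, 2-aligned); 14..16  -- tail padding (2B); sizeof = 16, alignof = 4
0..4  length  (4B, 4-aligned)
4..12  window  (8B, 4-aligned)
12..13  version  (1B, 1-aligned)
13..14  ack  (1B, 1-aligned)
14..16  -- padding (2B)
16..104  magic  (88B, 4-aligned)
104..120  src  (16B, 4-aligned)
120..121  proto  (1B, 1-aligned)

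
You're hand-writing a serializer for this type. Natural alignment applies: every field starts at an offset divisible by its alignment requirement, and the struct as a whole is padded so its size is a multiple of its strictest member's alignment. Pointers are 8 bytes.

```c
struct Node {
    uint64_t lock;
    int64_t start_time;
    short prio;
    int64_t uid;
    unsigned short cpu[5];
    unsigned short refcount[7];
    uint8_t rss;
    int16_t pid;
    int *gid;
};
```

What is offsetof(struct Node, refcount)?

0..8  lock  (8B, 8-aligned)
8..16  start_time  (8B, 8-aligned)
16..18  prio  (2B, 2-aligned)
18..24  -- padding (6B)
24..32  uid  (8B, 8-aligned)
32..42  cpu  (10B, 2-aligned)
42..56  refcount  (14B, 2-aligned)

42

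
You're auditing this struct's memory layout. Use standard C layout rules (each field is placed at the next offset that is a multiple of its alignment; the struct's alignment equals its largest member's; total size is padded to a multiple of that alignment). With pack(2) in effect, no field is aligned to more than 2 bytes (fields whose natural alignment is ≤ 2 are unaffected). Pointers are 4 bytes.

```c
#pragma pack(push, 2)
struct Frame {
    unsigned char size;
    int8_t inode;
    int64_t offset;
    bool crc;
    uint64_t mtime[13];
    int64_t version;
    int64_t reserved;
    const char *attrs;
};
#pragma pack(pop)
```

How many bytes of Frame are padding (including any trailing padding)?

1

@0: size [1B, align 1] → 1
@1: inode [1B, align 1] → 2
@2: offset [8B, align 2] → 10
@10: crc [1B, align 1] → 11
+1 pad (align 2)
@12: mtime [104B, align 2] → 116
@116: version [8B, align 2] → 124
@124: reserved [8B, align 2] → 132
@132: attrs [4B, align 2] → 136
size 136, align 2
data bytes 135, size 136 → padding 1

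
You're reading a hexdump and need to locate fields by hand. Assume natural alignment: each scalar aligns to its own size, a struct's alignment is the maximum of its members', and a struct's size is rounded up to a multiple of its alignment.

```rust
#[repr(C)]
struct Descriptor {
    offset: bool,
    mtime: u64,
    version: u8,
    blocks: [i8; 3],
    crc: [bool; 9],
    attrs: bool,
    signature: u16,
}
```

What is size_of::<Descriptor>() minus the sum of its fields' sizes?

7

@0: offset [1B, align 1] → 1
+7 pad (align 8)
@8: mtime [8B, align 8] → 16
@16: version [1B, align 1] → 17
@17: blocks [3B, align 1] → 20
@20: crc [9B, align 1] → 29
@29: attrs [1B, align 1] → 30
@30: signature [2B, align 2] → 32
size 32, align 8
data bytes 25, size 32 → padding 7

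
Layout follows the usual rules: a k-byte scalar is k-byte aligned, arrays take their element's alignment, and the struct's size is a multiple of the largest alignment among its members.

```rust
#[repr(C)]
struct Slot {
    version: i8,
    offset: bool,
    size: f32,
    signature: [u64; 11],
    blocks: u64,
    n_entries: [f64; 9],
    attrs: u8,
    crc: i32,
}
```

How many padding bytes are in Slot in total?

5

version at 0 (size 1, align 1) → ends 1
offset at 1 (size 1, align 1) → ends 2
pad 2 to align 4 for size
size at 4 (size 4, align 4) → ends 8
signature at 8 (size 88, align 8) → ends 96
blocks at 96 (size 8, align 8) → ends 104
n_entries at 104 (size 72, align 8) → ends 176
attrs at 176 (size 1, align 1) → ends 177
pad 3 to align 4 for crc
crc at 180 (size 4, align 4) → ends 184
total 184 bytes, alignment 8
data bytes 179, size 184 → padding 5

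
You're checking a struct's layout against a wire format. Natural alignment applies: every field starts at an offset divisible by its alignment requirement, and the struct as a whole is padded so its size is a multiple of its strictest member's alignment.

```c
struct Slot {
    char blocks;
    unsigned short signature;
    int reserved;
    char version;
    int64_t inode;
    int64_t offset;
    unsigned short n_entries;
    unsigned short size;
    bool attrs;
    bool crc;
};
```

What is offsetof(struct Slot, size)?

blocks at 0 (size 1, align 1) → ends 1
pad 1 to align 2 for signature
signature at 2 (size 2, align 2) → ends 4
reserved at 4 (size 4, align 4) → ends 8
version at 8 (size 1, align 1) → ends 9
pad 7 to align 8 for inode
inode at 16 (size 8, align 8) → ends 24
offset at 24 (size 8, align 8) → ends 32
n_entries at 32 (size 2, align 2) → ends 34
size at 34 (size 2, align 2) → ends 36

34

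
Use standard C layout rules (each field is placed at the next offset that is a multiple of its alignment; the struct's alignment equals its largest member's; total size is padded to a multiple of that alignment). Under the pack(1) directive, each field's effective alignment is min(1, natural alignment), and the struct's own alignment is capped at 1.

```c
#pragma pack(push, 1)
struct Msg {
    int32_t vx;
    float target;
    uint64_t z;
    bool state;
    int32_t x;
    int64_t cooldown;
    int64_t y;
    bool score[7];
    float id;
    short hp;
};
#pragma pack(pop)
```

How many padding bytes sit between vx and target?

vx at 0 (size 4, align 1) → ends 4
target at 4 (size 4, align 1) → ends 8

0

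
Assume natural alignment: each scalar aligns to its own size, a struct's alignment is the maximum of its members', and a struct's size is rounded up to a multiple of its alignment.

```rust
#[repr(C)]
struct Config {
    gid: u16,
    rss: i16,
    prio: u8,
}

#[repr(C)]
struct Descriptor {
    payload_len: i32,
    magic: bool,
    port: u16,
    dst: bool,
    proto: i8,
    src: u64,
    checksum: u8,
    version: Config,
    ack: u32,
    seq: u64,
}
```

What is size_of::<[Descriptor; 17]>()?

816

Config: 0..2  gid  (2B, 2-aligned); 2..4  rss  (2B, 2-aligned); 4..5  prio  (1B, 1-aligned); 5..6  -- tail padding (1B); sizeof = 6, alignof = 2
0..4  payload_len  (4B, 4-aligned)
4..5  magic  (1B, 1-aligned)
5..6  -- padding (1B)
6..8  port  (2B, 2-aligned)
8..9  dst  (1B, 1-aligned)
9..10  proto  (1B, 1-aligned)
10..16  -- padding (6B)
16..24  src  (8B, 8-aligned)
24..25  checksum  (1B, 1-aligned)
25..26  -- padding (1B)
26..32  version  (6B, 2-aligned)
32..36  ack  (4B, 4-aligned)
36..40  -- padding (4B)
40..48  seq  (8B, 8-aligned)
sizeof = 48, alignof = 8
array of 17: 17 × 48 = 816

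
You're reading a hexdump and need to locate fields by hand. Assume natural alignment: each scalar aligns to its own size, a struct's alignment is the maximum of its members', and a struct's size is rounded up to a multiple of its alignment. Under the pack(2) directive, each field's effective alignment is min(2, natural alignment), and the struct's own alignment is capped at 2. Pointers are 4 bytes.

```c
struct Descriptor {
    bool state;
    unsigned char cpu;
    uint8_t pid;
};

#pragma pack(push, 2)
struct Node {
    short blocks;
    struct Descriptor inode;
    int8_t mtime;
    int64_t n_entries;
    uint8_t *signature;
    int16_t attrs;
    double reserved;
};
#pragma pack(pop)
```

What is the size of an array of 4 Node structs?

Descriptor: state at 0 (size 1, align 1) → ends 1; cpu at 1 (size 1, align 1) → ends 2; pid at 2 (size 1, align 1) → ends 3; total 3 bytes, alignment 1
blocks at 0 (size 2, align 2) → ends 2
inode at 2 (size 3, align 1) → ends 5
mtime at 5 (size 1, align 1) → ends 6
n_entries at 6 (size 8, align 2) → ends 14
signature at 14 (size 4, align 2) → ends 18
attrs at 18 (size 2, align 2) → ends 20
reserved at 20 (size 8, align 2) → ends 28
total 28 bytes, alignment 2
array of 4: 4 × 28 = 112

112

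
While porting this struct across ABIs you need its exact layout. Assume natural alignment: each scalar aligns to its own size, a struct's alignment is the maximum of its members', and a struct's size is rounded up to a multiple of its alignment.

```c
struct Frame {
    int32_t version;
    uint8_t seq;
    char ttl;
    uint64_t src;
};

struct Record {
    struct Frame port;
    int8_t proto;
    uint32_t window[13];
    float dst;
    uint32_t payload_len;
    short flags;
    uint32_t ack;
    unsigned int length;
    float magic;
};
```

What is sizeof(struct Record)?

96

Frame: version at 0 (size 4, align 4) → ends 4; seq at 4 (size 1, align 1) → ends 5; ttl at 5 (size 1, align 1) → ends 6; pad 2 to align 8 for src; src at 8 (size 8, align 8) → ends 16; total 16 bytes, alignment 8
port at 0 (size 16, align 8) → ends 16
proto at 16 (size 1, align 1) → ends 17
pad 3 to align 4 for window
window at 20 (size 52, align 4) → ends 72
dst at 72 (size 4, align 4) → ends 76
payload_len at 76 (size 4, align 4) → ends 80
flags at 80 (size 2, align 2) → ends 82
pad 2 to align 4 for ack
ack at 84 (size 4, align 4) → ends 88
length at 88 (size 4, align 4) → ends 92
magic at 92 (size 4, align 4) → ends 96
total 96 bytes, alignment 8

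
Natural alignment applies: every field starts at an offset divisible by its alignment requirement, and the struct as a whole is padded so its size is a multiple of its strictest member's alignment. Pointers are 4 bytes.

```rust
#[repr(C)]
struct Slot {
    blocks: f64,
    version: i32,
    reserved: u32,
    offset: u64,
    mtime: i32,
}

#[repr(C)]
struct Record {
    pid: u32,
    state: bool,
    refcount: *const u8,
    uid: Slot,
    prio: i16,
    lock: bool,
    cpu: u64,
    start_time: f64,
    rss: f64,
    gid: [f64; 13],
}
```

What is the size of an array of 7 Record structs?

1288

Slot: @0: blocks [8B, align 8] → 8; @8: version [4B, align 4] → 12; @12: reserved [4B, align 4] → 16; @16: offset [8B, align 8] → 24; @24: mtime [4B, align 4] → 28; +4 tail pad (align 8); size 32, align 8
@0: pid [4B, align 4] → 4
@4: state [1B, align 1] → 5
+3 pad (align 4)
@8: refcount [4B, align 4] → 12
+4 pad (align 8)
@16: uid [32B, align 8] → 48
@48: prio [2B, align 2] → 50
@50: lock [1B, align 1] → 51
+5 pad (align 8)
@56: cpu [8B, align 8] → 64
@64: start_time [8B, align 8] → 72
@72: rss [8B, align 8] → 80
@80: gid [104B, align 8] → 184
size 184, align 8
array of 7: 7 × 184 = 1288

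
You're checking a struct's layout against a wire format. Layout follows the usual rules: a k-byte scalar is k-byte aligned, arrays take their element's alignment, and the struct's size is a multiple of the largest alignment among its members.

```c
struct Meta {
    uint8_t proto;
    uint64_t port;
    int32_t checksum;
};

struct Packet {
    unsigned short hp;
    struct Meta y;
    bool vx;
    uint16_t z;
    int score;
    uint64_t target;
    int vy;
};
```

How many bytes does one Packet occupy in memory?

56 bytes

Meta: @0: proto [1B, align 1] → 1; +7 pad (align 8); @8: port [8B, align 8] → 16; @16: checksum [4B, align 4] → 20; +4 tail pad (align 8); size 24, align 8
@0: hp [2B, align 2] → 2
+6 pad (align 8)
@8: y [24B, align 8] → 32
@32: vx [1B, align 1] → 33
+1 pad (align 2)
@34: z [2B, align 2] → 36
@36: score [4B, align 4] → 40
@40: target [8B, align 8] → 48
@48: vy [4B, align 4] → 52
+4 tail pad (align 8)
size 56, align 8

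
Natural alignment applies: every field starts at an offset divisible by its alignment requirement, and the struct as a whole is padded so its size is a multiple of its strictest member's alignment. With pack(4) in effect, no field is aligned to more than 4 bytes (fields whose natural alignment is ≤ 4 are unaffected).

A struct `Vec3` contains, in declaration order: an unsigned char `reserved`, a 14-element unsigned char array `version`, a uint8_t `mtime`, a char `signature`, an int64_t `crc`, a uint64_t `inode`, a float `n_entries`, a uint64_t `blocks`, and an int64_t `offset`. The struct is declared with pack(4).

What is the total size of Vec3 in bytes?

@0: reserved [1B, align 1] → 1
@1: version [14B, align 1] → 15
@15: mtime [1B, align 1] → 16
@16: signature [1B, align 1] → 17
+3 pad (align 4)
@20: crc [8B, align 4] → 28
@28: inode [8B, align 4] → 36
@36: n_entries [4B, align 4] → 40
@40: blocks [8B, align 4] → 48
@48: offset [8B, align 4] → 56
size 56, align 4

56 bytes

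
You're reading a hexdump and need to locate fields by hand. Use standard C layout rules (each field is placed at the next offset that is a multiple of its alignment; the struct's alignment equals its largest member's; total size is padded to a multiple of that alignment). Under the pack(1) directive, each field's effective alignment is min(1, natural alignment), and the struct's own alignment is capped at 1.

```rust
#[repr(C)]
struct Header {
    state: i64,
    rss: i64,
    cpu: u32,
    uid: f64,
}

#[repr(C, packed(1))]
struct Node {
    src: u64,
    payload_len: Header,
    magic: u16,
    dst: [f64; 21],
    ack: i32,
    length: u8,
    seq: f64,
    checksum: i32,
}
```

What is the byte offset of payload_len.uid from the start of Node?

Header: 0..8  state  (8B, 8-aligned); 8..16  rss  (8B, 8-aligned); 16..20  cpu  (4B, 4-aligned); 20..24  -- padding (4B); 24..32  uid  (8B, 8-aligned); sizeof = 32, alignof = 8
0..8  src  (8B, 1-aligned)
8..40  payload_len  (32B, 1-aligned)
within Header: uid at 24
8 + 24 = 32

32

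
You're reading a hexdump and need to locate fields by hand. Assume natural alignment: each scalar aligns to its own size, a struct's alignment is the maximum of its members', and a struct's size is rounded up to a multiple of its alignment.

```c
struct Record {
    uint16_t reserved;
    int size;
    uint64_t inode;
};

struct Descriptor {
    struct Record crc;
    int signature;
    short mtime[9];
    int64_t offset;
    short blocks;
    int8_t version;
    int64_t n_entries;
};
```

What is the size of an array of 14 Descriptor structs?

896

Record: reserved at 0 (size 2, align 2) → ends 2; pad 2 to align 4 for size; size at 4 (size 4, align 4) → ends 8; inode at 8 (size 8, align 8) → ends 16; total 16 bytes, alignment 8
crc at 0 (size 16, align 8) → ends 16
signature at 16 (size 4, align 4) → ends 20
mtime at 20 (size 18, align 2) → ends 38
pad 2 to align 8 for offset
offset at 40 (size 8, align 8) → ends 48
blocks at 48 (size 2, align 2) → ends 50
version at 50 (size 1, align 1) → ends 51
pad 5 to align 8 for n_entries
n_entries at 56 (size 8, align 8) → ends 64
total 64 bytes, alignment 8
array of 14: 14 × 64 = 896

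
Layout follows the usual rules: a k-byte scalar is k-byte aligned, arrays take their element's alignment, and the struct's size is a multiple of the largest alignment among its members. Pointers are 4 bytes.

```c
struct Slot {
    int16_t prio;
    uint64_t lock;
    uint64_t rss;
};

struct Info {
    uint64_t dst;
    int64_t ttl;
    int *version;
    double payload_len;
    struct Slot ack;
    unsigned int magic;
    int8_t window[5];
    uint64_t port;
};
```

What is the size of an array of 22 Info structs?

Slot: prio at 0 (size 2, align 2) → ends 2; pad 6 to align 8 for lock; lock at 8 (size 8, align 8) → ends 16; rss at 16 (size 8, align 8) → ends 24; total 24 bytes, alignment 8
dst at 0 (size 8, align 8) → ends 8
ttl at 8 (size 8, align 8) → ends 16
version at 16 (size 4, align 4) → ends 20
pad 4 to align 8 for payload_len
payload_len at 24 (size 8, align 8) → ends 32
ack at 32 (size 24, align 8) → ends 56
magic at 56 (size 4, align 4) → ends 60
window at 60 (size 5, align 1) → ends 65
pad 7 to align 8 for port
port at 72 (size 8, align 8) → ends 80
total 80 bytes, alignment 8
array of 22: 22 × 80 = 1760

1760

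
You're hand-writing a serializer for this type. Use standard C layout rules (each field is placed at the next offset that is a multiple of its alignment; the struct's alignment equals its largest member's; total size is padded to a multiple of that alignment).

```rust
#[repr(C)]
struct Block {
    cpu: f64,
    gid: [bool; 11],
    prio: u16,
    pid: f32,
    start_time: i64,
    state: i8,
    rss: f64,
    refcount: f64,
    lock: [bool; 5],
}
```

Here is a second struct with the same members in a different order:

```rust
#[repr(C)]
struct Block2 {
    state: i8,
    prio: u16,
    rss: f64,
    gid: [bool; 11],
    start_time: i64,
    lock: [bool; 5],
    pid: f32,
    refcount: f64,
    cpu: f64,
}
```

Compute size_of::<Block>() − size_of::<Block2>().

0

@0: cpu [8B, align 8] → 8
@8: gid [11B, align 1] → 19
+1 pad (align 2)
@20: prio [2B, align 2] → 22
+2 pad (align 4)
@24: pid [4B, align 4] → 28
+4 pad (align 8)
@32: start_time [8B, align 8] → 40
@40: state [1B, align 1] → 41
+7 pad (align 8)
@48: rss [8B, align 8] → 56
@56: refcount [8B, align 8] → 64
@64: lock [5B, align 1] → 69
+3 tail pad (align 8)
size 72, align 8
— Block2 —
@0: state [1B, align 1] → 1
+1 pad (align 2)
@2: prio [2B, align 2] → 4
+4 pad (align 8)
@8: rss [8B, align 8] → 16
@16: gid [11B, align 1] → 27
+5 pad (align 8)
@32: start_time [8B, align 8] → 40
@40: lock [5B, align 1] → 45
+3 pad (align 4)
@48: pid [4B, align 4] → 52
+4 pad (align 8)
@56: refcount [8B, align 8] → 64
@64: cpu [8B, align 8] → 72
size 72, align 8
72 − 72 = 0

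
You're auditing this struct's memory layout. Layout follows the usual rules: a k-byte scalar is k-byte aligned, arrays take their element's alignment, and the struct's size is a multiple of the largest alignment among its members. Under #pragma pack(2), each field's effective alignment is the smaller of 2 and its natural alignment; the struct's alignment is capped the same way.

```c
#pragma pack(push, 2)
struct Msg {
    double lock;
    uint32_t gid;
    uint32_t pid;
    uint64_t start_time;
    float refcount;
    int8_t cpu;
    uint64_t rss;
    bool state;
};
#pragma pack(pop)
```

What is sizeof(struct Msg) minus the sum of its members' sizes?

@0: lock [8B, align 2] → 8
@8: gid [4B, align 2] → 12
@12: pid [4B, align 2] → 16
@16: start_time [8B, align 2] → 24
@24: refcount [4B, align 2] → 28
@28: cpu [1B, align 1] → 29
+1 pad (align 2)
@30: rss [8B, align 2] → 38
@38: state [1B, align 1] → 39
+1 tail pad (align 2)
size 40, align 2
data bytes 38, size 40 → padding 2

2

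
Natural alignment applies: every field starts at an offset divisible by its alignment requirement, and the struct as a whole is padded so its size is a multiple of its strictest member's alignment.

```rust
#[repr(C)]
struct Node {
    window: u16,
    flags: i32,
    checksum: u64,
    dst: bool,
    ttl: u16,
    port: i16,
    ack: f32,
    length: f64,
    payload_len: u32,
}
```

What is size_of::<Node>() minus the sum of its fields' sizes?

@0: window [2B, align 2] → 2
+2 pad (align 4)
@4: flags [4B, align 4] → 8
@8: checksum [8B, align 8] → 16
@16: dst [1B, align 1] → 17
+1 pad (align 2)
@18: ttl [2B, align 2] → 20
@20: port [2B, align 2] → 22
+2 pad (align 4)
@24: ack [4B, align 4] → 28
+4 pad (align 8)
@32: length [8B, align 8] → 40
@40: payload_len [4B, align 4] → 44
+4 tail pad (align 8)
size 48, align 8
data bytes 35, size 48 → padding 13

13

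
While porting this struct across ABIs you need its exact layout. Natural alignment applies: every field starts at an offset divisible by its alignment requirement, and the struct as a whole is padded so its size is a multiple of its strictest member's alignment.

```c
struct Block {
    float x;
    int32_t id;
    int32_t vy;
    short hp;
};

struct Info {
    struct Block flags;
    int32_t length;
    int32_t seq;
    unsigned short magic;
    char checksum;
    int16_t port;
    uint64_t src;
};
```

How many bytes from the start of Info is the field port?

28

Block: 0..4  x  (4B, 4-aligned); 4..8  id  (4B, 4-aligned); 8..12  vy  (4B, 4-aligned); 12..14  hp  (2B, 2-aligned); 14..16  -- tail padding (2B); sizeof = 16, alignof = 4
0..16  flags  (16B, 4-aligned)
16..20  length  (4B, 4-aligned)
20..24  seq  (4B, 4-aligned)
24..26  magic  (2B, 2-aligned)
26..27  checksum  (1B, 1-aligned)
27..28  -- padding (1B)
28..30  port  (2B, 2-aligned)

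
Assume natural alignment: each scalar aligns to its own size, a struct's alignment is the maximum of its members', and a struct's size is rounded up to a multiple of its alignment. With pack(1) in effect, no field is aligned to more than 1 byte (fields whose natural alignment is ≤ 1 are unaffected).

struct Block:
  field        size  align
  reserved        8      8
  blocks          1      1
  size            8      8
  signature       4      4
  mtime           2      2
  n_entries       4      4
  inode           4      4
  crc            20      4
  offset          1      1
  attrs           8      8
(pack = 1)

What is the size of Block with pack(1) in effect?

0..8  reserved  (8B, 1-aligned)
8..9  blocks  (1B, 1-aligned)
9..17  size  (8B, 1-aligned)
17..21  signature  (4B, 1-aligned)
21..23  mtime  (2B, 1-aligned)
23..27  n_entries  (4B, 1-aligned)
27..31  inode  (4B, 1-aligned)
31..51  crc  (20B, 1-aligned)
51..52  offset  (1B, 1-aligned)
52..60  attrs  (8B, 1-aligned)
sizeof = 60, alignof = 1

60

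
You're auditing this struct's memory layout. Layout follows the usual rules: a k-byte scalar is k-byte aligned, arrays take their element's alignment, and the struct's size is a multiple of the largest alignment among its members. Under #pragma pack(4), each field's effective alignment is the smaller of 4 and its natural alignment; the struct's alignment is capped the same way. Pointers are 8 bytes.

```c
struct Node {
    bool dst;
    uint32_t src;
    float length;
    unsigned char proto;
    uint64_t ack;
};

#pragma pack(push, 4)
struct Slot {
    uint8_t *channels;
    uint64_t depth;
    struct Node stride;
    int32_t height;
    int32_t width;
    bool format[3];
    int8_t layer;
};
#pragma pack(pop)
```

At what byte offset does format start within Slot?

Node: @0: dst [1B, align 1] → 1; +3 pad (align 4); @4: src [4B, align 4] → 8; @8: length [4B, align 4] → 12; @12: proto [1B, align 1] → 13; +3 pad (align 8); @16: ack [8B, align 8] → 24; size 24, align 8
@0: channels [8B, align 4] → 8
@8: depth [8B, align 4] → 16
@16: stride [24B, align 4] → 40
@40: height [4B, align 4] → 44
@44: width [4B, align 4] → 48
@48: format [3B, align 1] → 51

48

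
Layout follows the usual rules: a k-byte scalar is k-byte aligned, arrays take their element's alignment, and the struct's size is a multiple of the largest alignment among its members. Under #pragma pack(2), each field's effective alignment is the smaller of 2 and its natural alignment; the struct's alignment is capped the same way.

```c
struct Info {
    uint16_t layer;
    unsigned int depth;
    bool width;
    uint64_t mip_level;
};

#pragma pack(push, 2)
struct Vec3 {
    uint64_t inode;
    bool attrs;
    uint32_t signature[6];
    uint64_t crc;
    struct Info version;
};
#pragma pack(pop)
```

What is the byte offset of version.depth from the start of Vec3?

46

Info: layer at 0 (size 2, align 2) → ends 2; pad 2 to align 4 for depth; depth at 4 (size 4, align 4) → ends 8; width at 8 (size 1, align 1) → ends 9; pad 7 to align 8 for mip_level; mip_level at 16 (size 8, align 8) → ends 24; total 24 bytes, alignment 8
inode at 0 (size 8, align 2) → ends 8
attrs at 8 (size 1, align 1) → ends 9
pad 1 to align 2 for signature
signature at 10 (size 24, align 2) → ends 34
crc at 34 (size 8, align 2) → ends 42
version at 42 (size 24, align 2) → ends 66
within Info: depth at 4
42 + 4 = 46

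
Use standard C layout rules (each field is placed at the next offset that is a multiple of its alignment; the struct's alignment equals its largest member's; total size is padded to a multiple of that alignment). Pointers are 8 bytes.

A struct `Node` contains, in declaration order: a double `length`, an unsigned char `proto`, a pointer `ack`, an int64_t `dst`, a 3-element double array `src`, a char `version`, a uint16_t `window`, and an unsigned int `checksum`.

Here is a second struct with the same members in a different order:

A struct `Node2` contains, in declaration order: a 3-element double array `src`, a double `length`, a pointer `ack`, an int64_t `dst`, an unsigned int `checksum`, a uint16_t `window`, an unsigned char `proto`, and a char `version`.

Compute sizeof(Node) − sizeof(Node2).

8

length at 0 (size 8, align 8) → ends 8
proto at 8 (size 1, align 1) → ends 9
pad 7 to align 8 for ack
ack at 16 (size 8, align 8) → ends 24
dst at 24 (size 8, align 8) → ends 32
src at 32 (size 24, align 8) → ends 56
version at 56 (size 1, align 1) → ends 57
pad 1 to align 2 for window
window at 58 (size 2, align 2) → ends 60
checksum at 60 (size 4, align 4) → ends 64
total 64 bytes, alignment 8
— Node2 —
src at 0 (size 24, align 8) → ends 24
length at 24 (size 8, align 8) → ends 32
ack at 32 (size 8, align 8) → ends 40
dst at 40 (size 8, align 8) → ends 48
checksum at 48 (size 4, align 4) → ends 52
window at 52 (size 2, align 2) → ends 54
proto at 54 (size 1, align 1) → ends 55
version at 55 (size 1, align 1) → ends 56
total 56 bytes, alignment 8
64 − 56 = 8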